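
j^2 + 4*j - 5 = (j - 1)*(j + 5)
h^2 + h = h*(h + 1)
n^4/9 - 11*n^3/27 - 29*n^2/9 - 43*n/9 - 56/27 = (n/3 + 1/3)^2*(n - 8)*(n + 7/3)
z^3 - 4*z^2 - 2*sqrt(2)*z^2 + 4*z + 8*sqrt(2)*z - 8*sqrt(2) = (z - 2)^2*(z - 2*sqrt(2))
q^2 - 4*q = q*(q - 4)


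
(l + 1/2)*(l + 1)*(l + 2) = l^3 + 7*l^2/2 + 7*l/2 + 1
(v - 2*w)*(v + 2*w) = v^2 - 4*w^2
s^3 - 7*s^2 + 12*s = s*(s - 4)*(s - 3)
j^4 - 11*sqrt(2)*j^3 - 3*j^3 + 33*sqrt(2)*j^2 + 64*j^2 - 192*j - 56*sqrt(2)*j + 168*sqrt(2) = (j - 3)*(j - 7*sqrt(2))*(j - 2*sqrt(2))^2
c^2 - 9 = (c - 3)*(c + 3)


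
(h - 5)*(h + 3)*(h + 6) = h^3 + 4*h^2 - 27*h - 90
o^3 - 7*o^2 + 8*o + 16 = (o - 4)^2*(o + 1)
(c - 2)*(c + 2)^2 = c^3 + 2*c^2 - 4*c - 8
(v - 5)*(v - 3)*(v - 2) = v^3 - 10*v^2 + 31*v - 30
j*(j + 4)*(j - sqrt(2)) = j^3 - sqrt(2)*j^2 + 4*j^2 - 4*sqrt(2)*j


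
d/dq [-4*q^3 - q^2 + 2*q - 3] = -12*q^2 - 2*q + 2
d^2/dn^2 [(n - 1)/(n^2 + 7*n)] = 2*(-3*n*(n + 2)*(n + 7) + (n - 1)*(2*n + 7)^2)/(n^3*(n + 7)^3)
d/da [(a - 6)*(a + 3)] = 2*a - 3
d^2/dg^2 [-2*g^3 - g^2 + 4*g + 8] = -12*g - 2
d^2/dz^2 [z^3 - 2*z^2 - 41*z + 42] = 6*z - 4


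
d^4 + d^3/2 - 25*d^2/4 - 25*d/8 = d*(d - 5/2)*(d + 1/2)*(d + 5/2)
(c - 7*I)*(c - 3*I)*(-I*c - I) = -I*c^3 - 10*c^2 - I*c^2 - 10*c + 21*I*c + 21*I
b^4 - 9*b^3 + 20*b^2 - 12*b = b*(b - 6)*(b - 2)*(b - 1)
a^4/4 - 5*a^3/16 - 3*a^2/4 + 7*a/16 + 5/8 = (a/4 + 1/4)*(a - 2)*(a - 5/4)*(a + 1)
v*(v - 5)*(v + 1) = v^3 - 4*v^2 - 5*v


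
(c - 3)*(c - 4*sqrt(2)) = c^2 - 4*sqrt(2)*c - 3*c + 12*sqrt(2)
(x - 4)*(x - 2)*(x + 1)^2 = x^4 - 4*x^3 - 3*x^2 + 10*x + 8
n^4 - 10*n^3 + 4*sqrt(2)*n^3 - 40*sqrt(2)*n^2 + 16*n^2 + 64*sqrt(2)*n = n*(n - 8)*(n - 2)*(n + 4*sqrt(2))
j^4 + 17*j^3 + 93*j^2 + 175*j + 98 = (j + 1)*(j + 2)*(j + 7)^2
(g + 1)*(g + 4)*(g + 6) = g^3 + 11*g^2 + 34*g + 24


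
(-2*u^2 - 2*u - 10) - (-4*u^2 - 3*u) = 2*u^2 + u - 10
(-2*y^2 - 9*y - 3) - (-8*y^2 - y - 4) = 6*y^2 - 8*y + 1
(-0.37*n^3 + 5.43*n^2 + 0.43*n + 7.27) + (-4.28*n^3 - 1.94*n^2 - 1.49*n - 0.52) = -4.65*n^3 + 3.49*n^2 - 1.06*n + 6.75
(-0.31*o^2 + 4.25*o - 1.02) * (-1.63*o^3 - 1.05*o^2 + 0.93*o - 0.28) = 0.5053*o^5 - 6.602*o^4 - 3.0882*o^3 + 5.1103*o^2 - 2.1386*o + 0.2856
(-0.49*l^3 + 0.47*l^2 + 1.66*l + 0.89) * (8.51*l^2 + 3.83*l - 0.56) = -4.1699*l^5 + 2.123*l^4 + 16.2011*l^3 + 13.6685*l^2 + 2.4791*l - 0.4984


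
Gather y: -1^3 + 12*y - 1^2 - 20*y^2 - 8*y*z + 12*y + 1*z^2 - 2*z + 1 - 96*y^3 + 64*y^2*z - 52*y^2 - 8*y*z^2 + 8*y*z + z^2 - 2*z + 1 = -96*y^3 + y^2*(64*z - 72) + y*(24 - 8*z^2) + 2*z^2 - 4*z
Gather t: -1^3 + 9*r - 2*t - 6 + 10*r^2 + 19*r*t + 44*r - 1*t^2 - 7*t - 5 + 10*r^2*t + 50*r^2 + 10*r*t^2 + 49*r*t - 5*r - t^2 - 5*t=60*r^2 + 48*r + t^2*(10*r - 2) + t*(10*r^2 + 68*r - 14) - 12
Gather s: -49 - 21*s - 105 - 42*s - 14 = -63*s - 168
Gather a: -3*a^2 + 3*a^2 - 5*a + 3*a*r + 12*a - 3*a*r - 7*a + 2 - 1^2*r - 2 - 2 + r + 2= 0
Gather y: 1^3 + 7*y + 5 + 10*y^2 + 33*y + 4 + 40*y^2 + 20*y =50*y^2 + 60*y + 10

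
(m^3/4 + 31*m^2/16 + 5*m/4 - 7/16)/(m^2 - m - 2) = (4*m^2 + 27*m - 7)/(16*(m - 2))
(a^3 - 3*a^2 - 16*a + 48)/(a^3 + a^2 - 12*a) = (a - 4)/a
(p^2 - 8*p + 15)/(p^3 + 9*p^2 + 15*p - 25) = (p^2 - 8*p + 15)/(p^3 + 9*p^2 + 15*p - 25)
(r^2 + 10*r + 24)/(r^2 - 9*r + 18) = (r^2 + 10*r + 24)/(r^2 - 9*r + 18)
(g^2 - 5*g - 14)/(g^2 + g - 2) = (g - 7)/(g - 1)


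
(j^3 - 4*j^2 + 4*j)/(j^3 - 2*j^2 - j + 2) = j*(j - 2)/(j^2 - 1)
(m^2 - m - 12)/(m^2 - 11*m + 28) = (m + 3)/(m - 7)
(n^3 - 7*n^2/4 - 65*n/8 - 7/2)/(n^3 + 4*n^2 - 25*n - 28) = (8*n^2 + 18*n + 7)/(8*(n^2 + 8*n + 7))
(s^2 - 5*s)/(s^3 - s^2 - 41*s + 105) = s/(s^2 + 4*s - 21)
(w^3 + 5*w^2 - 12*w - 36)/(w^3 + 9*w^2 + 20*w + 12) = (w - 3)/(w + 1)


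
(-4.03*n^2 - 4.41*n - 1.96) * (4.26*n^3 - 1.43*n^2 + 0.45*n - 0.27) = -17.1678*n^5 - 13.0237*n^4 - 3.8568*n^3 + 1.9064*n^2 + 0.3087*n + 0.5292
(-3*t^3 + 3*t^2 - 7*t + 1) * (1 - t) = 3*t^4 - 6*t^3 + 10*t^2 - 8*t + 1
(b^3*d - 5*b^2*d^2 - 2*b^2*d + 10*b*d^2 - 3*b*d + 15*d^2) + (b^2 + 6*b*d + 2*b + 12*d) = b^3*d - 5*b^2*d^2 - 2*b^2*d + b^2 + 10*b*d^2 + 3*b*d + 2*b + 15*d^2 + 12*d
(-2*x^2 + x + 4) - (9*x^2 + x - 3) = 7 - 11*x^2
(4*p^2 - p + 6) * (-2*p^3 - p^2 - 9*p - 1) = -8*p^5 - 2*p^4 - 47*p^3 - p^2 - 53*p - 6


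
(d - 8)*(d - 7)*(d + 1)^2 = d^4 - 13*d^3 + 27*d^2 + 97*d + 56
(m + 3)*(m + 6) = m^2 + 9*m + 18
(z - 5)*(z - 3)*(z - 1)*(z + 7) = z^4 - 2*z^3 - 40*z^2 + 146*z - 105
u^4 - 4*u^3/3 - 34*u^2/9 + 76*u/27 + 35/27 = (u - 7/3)*(u - 1)*(u + 1/3)*(u + 5/3)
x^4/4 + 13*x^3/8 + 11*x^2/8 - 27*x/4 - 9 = (x/4 + 1)*(x - 2)*(x + 3/2)*(x + 3)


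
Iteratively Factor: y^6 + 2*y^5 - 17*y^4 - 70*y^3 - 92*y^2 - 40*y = (y + 2)*(y^5 - 17*y^3 - 36*y^2 - 20*y) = (y + 2)^2*(y^4 - 2*y^3 - 13*y^2 - 10*y) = (y + 2)^3*(y^3 - 4*y^2 - 5*y) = (y + 1)*(y + 2)^3*(y^2 - 5*y) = (y - 5)*(y + 1)*(y + 2)^3*(y)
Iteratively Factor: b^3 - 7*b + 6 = (b + 3)*(b^2 - 3*b + 2) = (b - 2)*(b + 3)*(b - 1)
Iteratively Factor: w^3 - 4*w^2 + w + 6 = (w - 3)*(w^2 - w - 2) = (w - 3)*(w - 2)*(w + 1)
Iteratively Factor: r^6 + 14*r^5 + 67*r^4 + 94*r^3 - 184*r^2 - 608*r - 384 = (r - 2)*(r^5 + 16*r^4 + 99*r^3 + 292*r^2 + 400*r + 192) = (r - 2)*(r + 1)*(r^4 + 15*r^3 + 84*r^2 + 208*r + 192) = (r - 2)*(r + 1)*(r + 4)*(r^3 + 11*r^2 + 40*r + 48) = (r - 2)*(r + 1)*(r + 4)^2*(r^2 + 7*r + 12) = (r - 2)*(r + 1)*(r + 3)*(r + 4)^2*(r + 4)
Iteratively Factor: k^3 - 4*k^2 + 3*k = (k - 1)*(k^2 - 3*k) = (k - 3)*(k - 1)*(k)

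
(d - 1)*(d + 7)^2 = d^3 + 13*d^2 + 35*d - 49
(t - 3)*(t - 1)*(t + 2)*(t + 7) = t^4 + 5*t^3 - 19*t^2 - 29*t + 42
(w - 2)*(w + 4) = w^2 + 2*w - 8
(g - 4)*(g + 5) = g^2 + g - 20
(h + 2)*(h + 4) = h^2 + 6*h + 8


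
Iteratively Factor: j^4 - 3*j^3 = (j)*(j^3 - 3*j^2) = j^2*(j^2 - 3*j) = j^3*(j - 3)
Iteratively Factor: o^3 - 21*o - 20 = (o + 4)*(o^2 - 4*o - 5) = (o + 1)*(o + 4)*(o - 5)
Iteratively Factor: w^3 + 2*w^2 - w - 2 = (w + 1)*(w^2 + w - 2) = (w - 1)*(w + 1)*(w + 2)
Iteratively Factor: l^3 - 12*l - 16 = (l - 4)*(l^2 + 4*l + 4) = (l - 4)*(l + 2)*(l + 2)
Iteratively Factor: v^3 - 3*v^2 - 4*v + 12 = (v - 3)*(v^2 - 4) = (v - 3)*(v - 2)*(v + 2)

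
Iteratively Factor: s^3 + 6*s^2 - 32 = (s - 2)*(s^2 + 8*s + 16) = (s - 2)*(s + 4)*(s + 4)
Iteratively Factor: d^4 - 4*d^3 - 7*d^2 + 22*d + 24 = (d + 1)*(d^3 - 5*d^2 - 2*d + 24) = (d + 1)*(d + 2)*(d^2 - 7*d + 12) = (d - 4)*(d + 1)*(d + 2)*(d - 3)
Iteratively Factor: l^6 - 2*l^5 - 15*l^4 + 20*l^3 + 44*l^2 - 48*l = (l + 2)*(l^5 - 4*l^4 - 7*l^3 + 34*l^2 - 24*l) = l*(l + 2)*(l^4 - 4*l^3 - 7*l^2 + 34*l - 24) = l*(l - 2)*(l + 2)*(l^3 - 2*l^2 - 11*l + 12) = l*(l - 4)*(l - 2)*(l + 2)*(l^2 + 2*l - 3) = l*(l - 4)*(l - 2)*(l + 2)*(l + 3)*(l - 1)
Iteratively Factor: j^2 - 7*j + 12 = (j - 3)*(j - 4)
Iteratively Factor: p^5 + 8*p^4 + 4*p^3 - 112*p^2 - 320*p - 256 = (p + 4)*(p^4 + 4*p^3 - 12*p^2 - 64*p - 64) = (p + 2)*(p + 4)*(p^3 + 2*p^2 - 16*p - 32) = (p + 2)*(p + 4)^2*(p^2 - 2*p - 8) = (p - 4)*(p + 2)*(p + 4)^2*(p + 2)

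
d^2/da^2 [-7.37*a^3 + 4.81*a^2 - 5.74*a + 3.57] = 9.62 - 44.22*a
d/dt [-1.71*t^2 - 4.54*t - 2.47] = -3.42*t - 4.54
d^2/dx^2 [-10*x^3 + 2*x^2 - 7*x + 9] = 4 - 60*x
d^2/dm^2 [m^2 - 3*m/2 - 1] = 2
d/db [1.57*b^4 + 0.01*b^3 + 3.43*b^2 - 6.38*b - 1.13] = 6.28*b^3 + 0.03*b^2 + 6.86*b - 6.38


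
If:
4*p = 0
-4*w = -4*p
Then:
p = 0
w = 0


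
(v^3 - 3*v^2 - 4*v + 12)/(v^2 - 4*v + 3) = (v^2 - 4)/(v - 1)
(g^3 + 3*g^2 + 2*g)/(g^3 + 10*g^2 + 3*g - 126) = g*(g^2 + 3*g + 2)/(g^3 + 10*g^2 + 3*g - 126)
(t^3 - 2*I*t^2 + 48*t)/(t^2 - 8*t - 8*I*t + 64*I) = t*(t + 6*I)/(t - 8)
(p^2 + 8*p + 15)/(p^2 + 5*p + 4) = (p^2 + 8*p + 15)/(p^2 + 5*p + 4)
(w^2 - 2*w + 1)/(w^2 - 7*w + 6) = (w - 1)/(w - 6)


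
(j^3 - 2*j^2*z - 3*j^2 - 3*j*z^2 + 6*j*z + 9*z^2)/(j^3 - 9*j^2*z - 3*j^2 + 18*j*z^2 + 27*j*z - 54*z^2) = (-j - z)/(-j + 6*z)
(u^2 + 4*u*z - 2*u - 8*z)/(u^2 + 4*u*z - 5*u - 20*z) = (u - 2)/(u - 5)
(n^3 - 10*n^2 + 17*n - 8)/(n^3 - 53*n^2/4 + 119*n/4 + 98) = 4*(n^2 - 2*n + 1)/(4*n^2 - 21*n - 49)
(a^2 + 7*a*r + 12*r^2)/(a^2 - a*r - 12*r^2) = (-a - 4*r)/(-a + 4*r)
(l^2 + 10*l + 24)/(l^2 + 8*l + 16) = (l + 6)/(l + 4)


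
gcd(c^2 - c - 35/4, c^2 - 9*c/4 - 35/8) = c - 7/2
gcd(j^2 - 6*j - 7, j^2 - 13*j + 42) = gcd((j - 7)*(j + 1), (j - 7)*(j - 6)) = j - 7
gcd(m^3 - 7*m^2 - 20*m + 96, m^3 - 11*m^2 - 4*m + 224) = m^2 - 4*m - 32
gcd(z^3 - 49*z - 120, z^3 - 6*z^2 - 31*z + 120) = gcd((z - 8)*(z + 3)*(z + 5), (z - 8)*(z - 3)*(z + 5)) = z^2 - 3*z - 40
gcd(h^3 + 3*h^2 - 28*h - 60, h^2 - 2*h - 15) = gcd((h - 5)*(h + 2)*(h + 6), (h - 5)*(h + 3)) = h - 5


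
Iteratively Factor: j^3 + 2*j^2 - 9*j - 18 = (j + 3)*(j^2 - j - 6) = (j - 3)*(j + 3)*(j + 2)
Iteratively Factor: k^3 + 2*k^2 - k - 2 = (k + 1)*(k^2 + k - 2) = (k + 1)*(k + 2)*(k - 1)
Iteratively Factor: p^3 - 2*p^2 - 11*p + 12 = (p - 1)*(p^2 - p - 12) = (p - 4)*(p - 1)*(p + 3)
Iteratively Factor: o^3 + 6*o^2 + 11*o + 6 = (o + 1)*(o^2 + 5*o + 6) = (o + 1)*(o + 3)*(o + 2)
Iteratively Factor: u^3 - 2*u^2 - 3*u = (u - 3)*(u^2 + u) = (u - 3)*(u + 1)*(u)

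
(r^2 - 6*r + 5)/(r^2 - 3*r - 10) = (r - 1)/(r + 2)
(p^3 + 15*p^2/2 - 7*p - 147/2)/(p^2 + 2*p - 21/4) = 2*(p^2 + 4*p - 21)/(2*p - 3)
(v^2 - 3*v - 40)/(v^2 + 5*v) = (v - 8)/v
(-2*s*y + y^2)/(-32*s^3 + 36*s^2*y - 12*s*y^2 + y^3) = y/(16*s^2 - 10*s*y + y^2)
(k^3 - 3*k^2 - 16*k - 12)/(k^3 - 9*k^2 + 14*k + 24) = (k + 2)/(k - 4)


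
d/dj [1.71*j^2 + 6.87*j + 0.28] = 3.42*j + 6.87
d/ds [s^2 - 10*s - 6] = 2*s - 10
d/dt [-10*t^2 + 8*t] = 8 - 20*t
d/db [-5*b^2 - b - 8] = -10*b - 1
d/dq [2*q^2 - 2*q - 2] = 4*q - 2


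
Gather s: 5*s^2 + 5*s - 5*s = 5*s^2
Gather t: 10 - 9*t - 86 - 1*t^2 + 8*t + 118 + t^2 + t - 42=0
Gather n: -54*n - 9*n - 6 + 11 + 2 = 7 - 63*n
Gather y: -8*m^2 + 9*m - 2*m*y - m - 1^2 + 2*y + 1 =-8*m^2 + 8*m + y*(2 - 2*m)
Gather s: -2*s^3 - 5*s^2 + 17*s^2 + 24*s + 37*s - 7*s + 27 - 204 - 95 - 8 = -2*s^3 + 12*s^2 + 54*s - 280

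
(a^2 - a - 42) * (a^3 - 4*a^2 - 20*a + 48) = a^5 - 5*a^4 - 58*a^3 + 236*a^2 + 792*a - 2016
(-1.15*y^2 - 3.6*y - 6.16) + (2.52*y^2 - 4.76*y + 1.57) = 1.37*y^2 - 8.36*y - 4.59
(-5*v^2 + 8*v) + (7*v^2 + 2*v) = 2*v^2 + 10*v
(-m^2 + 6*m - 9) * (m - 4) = -m^3 + 10*m^2 - 33*m + 36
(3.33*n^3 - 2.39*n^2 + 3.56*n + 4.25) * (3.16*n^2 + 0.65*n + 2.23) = 10.5228*n^5 - 5.3879*n^4 + 17.122*n^3 + 10.4143*n^2 + 10.7013*n + 9.4775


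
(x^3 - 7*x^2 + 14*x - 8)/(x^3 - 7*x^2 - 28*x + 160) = (x^2 - 3*x + 2)/(x^2 - 3*x - 40)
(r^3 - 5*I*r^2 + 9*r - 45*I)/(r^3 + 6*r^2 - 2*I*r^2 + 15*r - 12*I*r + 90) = (r - 3*I)/(r + 6)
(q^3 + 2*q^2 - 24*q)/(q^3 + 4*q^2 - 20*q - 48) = q/(q + 2)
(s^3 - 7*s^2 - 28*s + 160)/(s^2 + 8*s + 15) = (s^2 - 12*s + 32)/(s + 3)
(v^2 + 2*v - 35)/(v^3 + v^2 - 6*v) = (v^2 + 2*v - 35)/(v*(v^2 + v - 6))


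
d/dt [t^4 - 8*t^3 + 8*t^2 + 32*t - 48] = 4*t^3 - 24*t^2 + 16*t + 32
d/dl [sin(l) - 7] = cos(l)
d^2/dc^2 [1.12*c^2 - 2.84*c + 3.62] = 2.24000000000000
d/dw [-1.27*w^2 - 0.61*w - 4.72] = -2.54*w - 0.61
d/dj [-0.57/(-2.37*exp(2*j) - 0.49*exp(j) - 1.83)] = (-2.7018*exp(j) - 0.2793)*exp(j)/(2.37*exp(2*j) + 0.49*exp(j) + 1.83)^2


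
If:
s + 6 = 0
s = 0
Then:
No Solution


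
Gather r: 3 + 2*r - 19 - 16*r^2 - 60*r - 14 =-16*r^2 - 58*r - 30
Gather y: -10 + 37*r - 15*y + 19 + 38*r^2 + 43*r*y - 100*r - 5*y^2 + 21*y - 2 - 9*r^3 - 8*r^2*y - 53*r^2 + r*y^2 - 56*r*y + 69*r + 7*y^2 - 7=-9*r^3 - 15*r^2 + 6*r + y^2*(r + 2) + y*(-8*r^2 - 13*r + 6)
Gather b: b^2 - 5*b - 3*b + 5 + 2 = b^2 - 8*b + 7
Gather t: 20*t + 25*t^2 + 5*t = 25*t^2 + 25*t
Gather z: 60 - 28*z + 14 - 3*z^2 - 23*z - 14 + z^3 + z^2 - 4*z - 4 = z^3 - 2*z^2 - 55*z + 56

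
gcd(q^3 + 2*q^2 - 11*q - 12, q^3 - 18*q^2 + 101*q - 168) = q - 3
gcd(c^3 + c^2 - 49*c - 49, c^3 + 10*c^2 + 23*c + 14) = c^2 + 8*c + 7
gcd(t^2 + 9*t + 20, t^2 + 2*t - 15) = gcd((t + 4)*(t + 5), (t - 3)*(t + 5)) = t + 5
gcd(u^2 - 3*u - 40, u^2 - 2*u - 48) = u - 8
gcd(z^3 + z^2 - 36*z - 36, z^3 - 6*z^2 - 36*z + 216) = z^2 - 36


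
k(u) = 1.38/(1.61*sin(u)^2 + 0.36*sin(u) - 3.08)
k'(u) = 1.38*(-3.22*sin(u)*cos(u) - 0.36*cos(u))/(1.61*sin(u)^2 + 0.36*sin(u) - 3.08)^2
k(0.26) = -0.48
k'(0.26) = -0.19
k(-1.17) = -0.67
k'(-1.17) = 0.33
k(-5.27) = -0.85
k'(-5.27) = -0.87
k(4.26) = -0.66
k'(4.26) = -0.35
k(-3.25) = -0.46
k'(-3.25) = 0.11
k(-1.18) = -0.68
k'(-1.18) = 0.33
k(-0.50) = -0.48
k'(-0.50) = 0.17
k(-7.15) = -0.57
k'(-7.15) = 0.32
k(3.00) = -0.46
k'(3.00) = 0.12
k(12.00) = -0.49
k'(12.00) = 0.20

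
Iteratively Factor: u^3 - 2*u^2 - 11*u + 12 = (u - 4)*(u^2 + 2*u - 3) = (u - 4)*(u - 1)*(u + 3)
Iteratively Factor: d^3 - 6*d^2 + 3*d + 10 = (d - 5)*(d^2 - d - 2) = (d - 5)*(d - 2)*(d + 1)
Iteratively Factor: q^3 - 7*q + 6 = (q - 2)*(q^2 + 2*q - 3) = (q - 2)*(q + 3)*(q - 1)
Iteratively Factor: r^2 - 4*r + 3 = (r - 1)*(r - 3)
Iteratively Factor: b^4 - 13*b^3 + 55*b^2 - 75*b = (b - 5)*(b^3 - 8*b^2 + 15*b) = b*(b - 5)*(b^2 - 8*b + 15) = b*(b - 5)^2*(b - 3)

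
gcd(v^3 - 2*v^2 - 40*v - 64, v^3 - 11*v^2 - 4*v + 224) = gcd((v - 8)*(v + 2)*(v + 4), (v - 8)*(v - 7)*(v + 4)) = v^2 - 4*v - 32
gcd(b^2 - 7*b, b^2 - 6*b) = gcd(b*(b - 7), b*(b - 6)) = b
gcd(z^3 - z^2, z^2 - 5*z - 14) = 1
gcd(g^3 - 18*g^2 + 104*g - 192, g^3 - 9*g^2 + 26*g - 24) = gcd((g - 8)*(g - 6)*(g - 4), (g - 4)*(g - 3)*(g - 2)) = g - 4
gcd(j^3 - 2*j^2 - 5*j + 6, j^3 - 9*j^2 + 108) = 1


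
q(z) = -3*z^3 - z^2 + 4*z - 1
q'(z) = -9*z^2 - 2*z + 4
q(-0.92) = -3.19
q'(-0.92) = -1.78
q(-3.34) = 86.26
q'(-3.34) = -89.72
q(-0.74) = -3.29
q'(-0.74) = 0.55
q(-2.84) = 48.29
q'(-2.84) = -62.91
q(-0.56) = -3.03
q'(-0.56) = 2.30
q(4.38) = -254.75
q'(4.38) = -177.42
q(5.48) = -502.81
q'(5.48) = -277.23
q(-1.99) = 10.72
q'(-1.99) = -27.66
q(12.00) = -5281.00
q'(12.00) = -1316.00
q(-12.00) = 4991.00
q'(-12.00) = -1268.00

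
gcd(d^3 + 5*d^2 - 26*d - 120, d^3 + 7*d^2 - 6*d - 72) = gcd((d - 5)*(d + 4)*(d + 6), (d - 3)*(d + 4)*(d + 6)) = d^2 + 10*d + 24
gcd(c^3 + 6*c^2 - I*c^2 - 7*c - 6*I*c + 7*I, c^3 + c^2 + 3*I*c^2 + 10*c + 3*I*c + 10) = 1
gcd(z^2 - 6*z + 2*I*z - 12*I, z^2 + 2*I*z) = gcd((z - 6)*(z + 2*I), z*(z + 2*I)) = z + 2*I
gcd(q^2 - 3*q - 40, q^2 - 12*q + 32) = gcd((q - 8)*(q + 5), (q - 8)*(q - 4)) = q - 8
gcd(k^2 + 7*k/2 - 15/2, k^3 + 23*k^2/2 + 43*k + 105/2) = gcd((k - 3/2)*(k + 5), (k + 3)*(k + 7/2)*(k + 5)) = k + 5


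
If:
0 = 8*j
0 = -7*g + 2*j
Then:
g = 0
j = 0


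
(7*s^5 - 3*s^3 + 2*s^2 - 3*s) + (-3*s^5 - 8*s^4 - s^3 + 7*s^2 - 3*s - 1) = 4*s^5 - 8*s^4 - 4*s^3 + 9*s^2 - 6*s - 1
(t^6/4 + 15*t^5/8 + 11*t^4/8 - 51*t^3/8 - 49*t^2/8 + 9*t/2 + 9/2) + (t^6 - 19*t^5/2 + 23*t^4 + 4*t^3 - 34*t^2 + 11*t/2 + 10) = 5*t^6/4 - 61*t^5/8 + 195*t^4/8 - 19*t^3/8 - 321*t^2/8 + 10*t + 29/2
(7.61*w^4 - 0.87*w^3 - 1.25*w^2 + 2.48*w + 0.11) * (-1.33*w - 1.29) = -10.1213*w^5 - 8.6598*w^4 + 2.7848*w^3 - 1.6859*w^2 - 3.3455*w - 0.1419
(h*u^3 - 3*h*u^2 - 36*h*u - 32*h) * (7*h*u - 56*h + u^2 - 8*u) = 7*h^2*u^4 - 77*h^2*u^3 - 84*h^2*u^2 + 1792*h^2*u + 1792*h^2 + h*u^5 - 11*h*u^4 - 12*h*u^3 + 256*h*u^2 + 256*h*u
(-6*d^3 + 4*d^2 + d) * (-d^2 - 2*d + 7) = 6*d^5 + 8*d^4 - 51*d^3 + 26*d^2 + 7*d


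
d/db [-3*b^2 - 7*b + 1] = -6*b - 7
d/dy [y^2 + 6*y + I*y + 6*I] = 2*y + 6 + I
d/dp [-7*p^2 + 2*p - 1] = 2 - 14*p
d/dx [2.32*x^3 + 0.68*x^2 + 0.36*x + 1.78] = 6.96*x^2 + 1.36*x + 0.36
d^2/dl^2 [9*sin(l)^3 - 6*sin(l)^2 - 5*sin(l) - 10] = -81*sin(l)^3 + 24*sin(l)^2 + 59*sin(l) - 12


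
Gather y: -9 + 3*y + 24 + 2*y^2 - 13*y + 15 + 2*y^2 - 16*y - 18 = 4*y^2 - 26*y + 12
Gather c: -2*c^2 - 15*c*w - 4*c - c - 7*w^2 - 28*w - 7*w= -2*c^2 + c*(-15*w - 5) - 7*w^2 - 35*w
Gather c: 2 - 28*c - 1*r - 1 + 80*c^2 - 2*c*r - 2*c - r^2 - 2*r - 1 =80*c^2 + c*(-2*r - 30) - r^2 - 3*r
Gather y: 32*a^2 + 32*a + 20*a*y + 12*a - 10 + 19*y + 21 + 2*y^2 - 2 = 32*a^2 + 44*a + 2*y^2 + y*(20*a + 19) + 9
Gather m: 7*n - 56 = 7*n - 56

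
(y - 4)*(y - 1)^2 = y^3 - 6*y^2 + 9*y - 4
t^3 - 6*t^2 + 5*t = t*(t - 5)*(t - 1)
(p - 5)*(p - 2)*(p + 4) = p^3 - 3*p^2 - 18*p + 40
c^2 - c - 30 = (c - 6)*(c + 5)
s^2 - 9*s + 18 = (s - 6)*(s - 3)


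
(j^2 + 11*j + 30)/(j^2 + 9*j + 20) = (j + 6)/(j + 4)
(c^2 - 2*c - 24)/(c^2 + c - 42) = (c + 4)/(c + 7)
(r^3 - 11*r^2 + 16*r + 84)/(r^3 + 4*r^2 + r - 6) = (r^2 - 13*r + 42)/(r^2 + 2*r - 3)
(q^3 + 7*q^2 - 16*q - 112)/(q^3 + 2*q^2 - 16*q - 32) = (q + 7)/(q + 2)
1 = 1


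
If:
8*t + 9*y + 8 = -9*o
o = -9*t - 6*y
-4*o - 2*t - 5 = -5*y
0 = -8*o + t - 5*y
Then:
No Solution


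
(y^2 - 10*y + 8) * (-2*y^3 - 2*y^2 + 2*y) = -2*y^5 + 18*y^4 + 6*y^3 - 36*y^2 + 16*y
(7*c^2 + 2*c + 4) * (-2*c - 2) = -14*c^3 - 18*c^2 - 12*c - 8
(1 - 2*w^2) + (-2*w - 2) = -2*w^2 - 2*w - 1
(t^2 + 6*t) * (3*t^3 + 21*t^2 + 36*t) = 3*t^5 + 39*t^4 + 162*t^3 + 216*t^2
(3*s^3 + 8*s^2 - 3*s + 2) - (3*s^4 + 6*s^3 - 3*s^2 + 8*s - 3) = -3*s^4 - 3*s^3 + 11*s^2 - 11*s + 5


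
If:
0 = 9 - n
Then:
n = 9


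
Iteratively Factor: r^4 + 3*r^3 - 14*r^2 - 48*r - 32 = (r + 4)*(r^3 - r^2 - 10*r - 8) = (r - 4)*(r + 4)*(r^2 + 3*r + 2) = (r - 4)*(r + 1)*(r + 4)*(r + 2)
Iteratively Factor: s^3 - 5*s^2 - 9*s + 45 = (s - 5)*(s^2 - 9) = (s - 5)*(s + 3)*(s - 3)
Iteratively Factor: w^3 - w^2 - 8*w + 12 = (w - 2)*(w^2 + w - 6) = (w - 2)*(w + 3)*(w - 2)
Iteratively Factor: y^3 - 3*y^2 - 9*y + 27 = (y - 3)*(y^2 - 9) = (y - 3)^2*(y + 3)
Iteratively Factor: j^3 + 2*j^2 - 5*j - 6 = (j + 1)*(j^2 + j - 6) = (j - 2)*(j + 1)*(j + 3)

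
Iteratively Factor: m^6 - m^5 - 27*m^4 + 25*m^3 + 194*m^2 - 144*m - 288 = (m + 3)*(m^5 - 4*m^4 - 15*m^3 + 70*m^2 - 16*m - 96) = (m - 2)*(m + 3)*(m^4 - 2*m^3 - 19*m^2 + 32*m + 48) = (m - 2)*(m + 3)*(m + 4)*(m^3 - 6*m^2 + 5*m + 12) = (m - 4)*(m - 2)*(m + 3)*(m + 4)*(m^2 - 2*m - 3) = (m - 4)*(m - 3)*(m - 2)*(m + 3)*(m + 4)*(m + 1)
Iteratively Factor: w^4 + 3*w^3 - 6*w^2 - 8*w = (w - 2)*(w^3 + 5*w^2 + 4*w) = w*(w - 2)*(w^2 + 5*w + 4) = w*(w - 2)*(w + 1)*(w + 4)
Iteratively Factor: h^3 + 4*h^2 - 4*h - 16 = (h - 2)*(h^2 + 6*h + 8) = (h - 2)*(h + 4)*(h + 2)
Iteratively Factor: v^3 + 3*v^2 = (v)*(v^2 + 3*v) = v*(v + 3)*(v)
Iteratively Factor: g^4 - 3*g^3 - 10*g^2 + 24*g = (g - 4)*(g^3 + g^2 - 6*g) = g*(g - 4)*(g^2 + g - 6) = g*(g - 4)*(g + 3)*(g - 2)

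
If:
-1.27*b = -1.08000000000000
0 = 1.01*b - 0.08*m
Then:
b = 0.85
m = 10.74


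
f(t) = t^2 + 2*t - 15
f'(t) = 2*t + 2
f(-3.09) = -11.63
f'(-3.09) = -4.18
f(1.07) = -11.72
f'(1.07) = 4.14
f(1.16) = -11.33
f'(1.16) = 4.32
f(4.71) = 16.60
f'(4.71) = 11.42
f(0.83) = -12.65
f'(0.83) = 3.66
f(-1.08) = -15.99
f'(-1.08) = -0.16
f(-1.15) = -15.98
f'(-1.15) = -0.30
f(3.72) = 6.28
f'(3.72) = 9.44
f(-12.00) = 105.00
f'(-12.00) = -22.00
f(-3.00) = -12.00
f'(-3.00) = -4.00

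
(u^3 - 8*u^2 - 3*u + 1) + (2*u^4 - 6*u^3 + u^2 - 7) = 2*u^4 - 5*u^3 - 7*u^2 - 3*u - 6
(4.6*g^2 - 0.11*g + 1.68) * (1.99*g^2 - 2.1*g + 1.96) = 9.154*g^4 - 9.8789*g^3 + 12.5902*g^2 - 3.7436*g + 3.2928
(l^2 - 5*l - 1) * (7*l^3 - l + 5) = 7*l^5 - 35*l^4 - 8*l^3 + 10*l^2 - 24*l - 5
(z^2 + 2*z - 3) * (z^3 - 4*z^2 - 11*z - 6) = z^5 - 2*z^4 - 22*z^3 - 16*z^2 + 21*z + 18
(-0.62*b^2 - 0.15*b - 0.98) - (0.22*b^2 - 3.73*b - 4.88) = -0.84*b^2 + 3.58*b + 3.9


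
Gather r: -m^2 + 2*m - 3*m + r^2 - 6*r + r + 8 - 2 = -m^2 - m + r^2 - 5*r + 6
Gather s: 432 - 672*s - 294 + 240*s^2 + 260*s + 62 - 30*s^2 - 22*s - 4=210*s^2 - 434*s + 196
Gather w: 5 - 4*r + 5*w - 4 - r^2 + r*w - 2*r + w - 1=-r^2 - 6*r + w*(r + 6)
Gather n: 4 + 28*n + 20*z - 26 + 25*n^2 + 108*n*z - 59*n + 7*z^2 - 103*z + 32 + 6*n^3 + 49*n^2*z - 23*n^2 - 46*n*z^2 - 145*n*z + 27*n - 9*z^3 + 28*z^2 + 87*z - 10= 6*n^3 + n^2*(49*z + 2) + n*(-46*z^2 - 37*z - 4) - 9*z^3 + 35*z^2 + 4*z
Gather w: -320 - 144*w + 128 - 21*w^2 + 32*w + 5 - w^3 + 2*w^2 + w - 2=-w^3 - 19*w^2 - 111*w - 189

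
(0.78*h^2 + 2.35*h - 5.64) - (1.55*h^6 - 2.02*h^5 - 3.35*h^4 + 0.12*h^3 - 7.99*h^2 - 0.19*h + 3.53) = -1.55*h^6 + 2.02*h^5 + 3.35*h^4 - 0.12*h^3 + 8.77*h^2 + 2.54*h - 9.17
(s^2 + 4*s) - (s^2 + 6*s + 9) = -2*s - 9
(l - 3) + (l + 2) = 2*l - 1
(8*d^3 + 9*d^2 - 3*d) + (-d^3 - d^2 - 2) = 7*d^3 + 8*d^2 - 3*d - 2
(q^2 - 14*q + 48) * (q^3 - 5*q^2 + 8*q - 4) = q^5 - 19*q^4 + 126*q^3 - 356*q^2 + 440*q - 192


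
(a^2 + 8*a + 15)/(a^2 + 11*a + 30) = (a + 3)/(a + 6)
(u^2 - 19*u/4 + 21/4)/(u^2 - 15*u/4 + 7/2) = (u - 3)/(u - 2)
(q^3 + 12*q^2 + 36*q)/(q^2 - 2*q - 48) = q*(q + 6)/(q - 8)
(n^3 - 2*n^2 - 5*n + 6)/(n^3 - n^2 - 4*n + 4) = (n - 3)/(n - 2)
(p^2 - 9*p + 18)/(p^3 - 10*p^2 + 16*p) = (p^2 - 9*p + 18)/(p*(p^2 - 10*p + 16))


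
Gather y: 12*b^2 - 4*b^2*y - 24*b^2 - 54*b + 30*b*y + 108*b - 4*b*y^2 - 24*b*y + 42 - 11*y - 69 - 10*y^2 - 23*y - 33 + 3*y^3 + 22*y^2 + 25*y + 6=-12*b^2 + 54*b + 3*y^3 + y^2*(12 - 4*b) + y*(-4*b^2 + 6*b - 9) - 54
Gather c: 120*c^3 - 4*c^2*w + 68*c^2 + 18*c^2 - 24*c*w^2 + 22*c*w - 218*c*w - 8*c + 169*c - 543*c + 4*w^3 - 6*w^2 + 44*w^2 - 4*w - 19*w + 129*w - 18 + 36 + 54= 120*c^3 + c^2*(86 - 4*w) + c*(-24*w^2 - 196*w - 382) + 4*w^3 + 38*w^2 + 106*w + 72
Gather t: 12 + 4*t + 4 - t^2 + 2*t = -t^2 + 6*t + 16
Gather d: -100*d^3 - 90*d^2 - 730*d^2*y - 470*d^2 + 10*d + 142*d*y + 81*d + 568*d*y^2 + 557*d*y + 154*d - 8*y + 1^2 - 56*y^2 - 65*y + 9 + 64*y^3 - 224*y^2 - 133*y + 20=-100*d^3 + d^2*(-730*y - 560) + d*(568*y^2 + 699*y + 245) + 64*y^3 - 280*y^2 - 206*y + 30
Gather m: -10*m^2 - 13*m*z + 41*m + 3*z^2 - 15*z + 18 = -10*m^2 + m*(41 - 13*z) + 3*z^2 - 15*z + 18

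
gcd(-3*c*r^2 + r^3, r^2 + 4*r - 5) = 1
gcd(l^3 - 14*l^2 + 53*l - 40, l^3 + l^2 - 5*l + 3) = l - 1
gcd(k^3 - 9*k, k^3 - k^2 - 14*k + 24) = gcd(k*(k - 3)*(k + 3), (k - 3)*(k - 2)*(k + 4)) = k - 3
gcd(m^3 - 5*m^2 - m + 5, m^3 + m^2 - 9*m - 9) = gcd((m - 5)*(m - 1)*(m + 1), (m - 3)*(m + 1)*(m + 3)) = m + 1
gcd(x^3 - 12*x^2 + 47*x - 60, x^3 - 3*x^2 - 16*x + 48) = x^2 - 7*x + 12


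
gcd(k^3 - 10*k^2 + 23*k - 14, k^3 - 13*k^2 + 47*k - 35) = k^2 - 8*k + 7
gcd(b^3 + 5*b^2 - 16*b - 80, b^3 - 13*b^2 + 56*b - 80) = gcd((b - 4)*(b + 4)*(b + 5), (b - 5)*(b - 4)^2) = b - 4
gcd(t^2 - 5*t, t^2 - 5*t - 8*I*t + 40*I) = t - 5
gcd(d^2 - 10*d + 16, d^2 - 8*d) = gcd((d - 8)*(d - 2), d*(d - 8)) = d - 8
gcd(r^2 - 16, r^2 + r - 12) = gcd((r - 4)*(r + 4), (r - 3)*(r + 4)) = r + 4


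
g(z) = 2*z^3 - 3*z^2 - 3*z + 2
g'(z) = 6*z^2 - 6*z - 3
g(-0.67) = 2.06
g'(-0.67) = 3.71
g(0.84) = -1.45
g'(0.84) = -3.81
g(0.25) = 1.09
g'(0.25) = -4.12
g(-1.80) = -13.98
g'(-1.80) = 27.24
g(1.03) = -2.09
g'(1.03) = -2.81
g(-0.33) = 2.59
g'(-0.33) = -0.37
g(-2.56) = -43.54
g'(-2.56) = 51.68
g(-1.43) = -5.69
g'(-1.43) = 17.85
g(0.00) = 2.00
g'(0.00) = -3.00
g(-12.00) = -3850.00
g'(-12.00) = 933.00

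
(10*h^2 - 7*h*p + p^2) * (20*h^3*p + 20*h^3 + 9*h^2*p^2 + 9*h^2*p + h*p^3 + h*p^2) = 200*h^5*p + 200*h^5 - 50*h^4*p^2 - 50*h^4*p - 33*h^3*p^3 - 33*h^3*p^2 + 2*h^2*p^4 + 2*h^2*p^3 + h*p^5 + h*p^4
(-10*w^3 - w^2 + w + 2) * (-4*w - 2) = 40*w^4 + 24*w^3 - 2*w^2 - 10*w - 4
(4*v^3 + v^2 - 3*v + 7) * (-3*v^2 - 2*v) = -12*v^5 - 11*v^4 + 7*v^3 - 15*v^2 - 14*v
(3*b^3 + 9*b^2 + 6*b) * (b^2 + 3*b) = 3*b^5 + 18*b^4 + 33*b^3 + 18*b^2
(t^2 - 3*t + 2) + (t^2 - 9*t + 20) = 2*t^2 - 12*t + 22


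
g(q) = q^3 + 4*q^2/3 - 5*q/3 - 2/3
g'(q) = 3*q^2 + 8*q/3 - 5/3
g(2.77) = 26.20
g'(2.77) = 28.74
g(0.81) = -0.61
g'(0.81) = 2.46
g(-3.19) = -14.24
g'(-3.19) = 20.35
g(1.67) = 4.93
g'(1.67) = 11.15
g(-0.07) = -0.54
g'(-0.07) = -1.84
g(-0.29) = -0.10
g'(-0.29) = -2.19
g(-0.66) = 0.73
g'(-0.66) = -2.12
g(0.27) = -1.00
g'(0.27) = -0.73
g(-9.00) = -606.67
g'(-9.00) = 217.33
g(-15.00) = -3050.67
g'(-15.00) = 633.33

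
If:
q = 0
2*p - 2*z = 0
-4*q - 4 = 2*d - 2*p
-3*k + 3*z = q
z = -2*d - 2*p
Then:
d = -6/5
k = 4/5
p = 4/5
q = 0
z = 4/5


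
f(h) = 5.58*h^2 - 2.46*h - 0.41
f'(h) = 11.16*h - 2.46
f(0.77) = 1.00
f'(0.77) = 6.13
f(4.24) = 89.47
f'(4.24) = 44.86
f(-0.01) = -0.38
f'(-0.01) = -2.57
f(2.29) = 23.22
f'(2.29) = 23.10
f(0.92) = 2.05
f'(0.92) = 7.81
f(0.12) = -0.62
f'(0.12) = -1.12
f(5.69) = 166.25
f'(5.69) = 61.04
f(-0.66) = 3.64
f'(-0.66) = -9.83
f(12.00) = 773.59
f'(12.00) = 131.46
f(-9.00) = 473.71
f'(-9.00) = -102.90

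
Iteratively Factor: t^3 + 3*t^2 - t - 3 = (t + 1)*(t^2 + 2*t - 3) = (t - 1)*(t + 1)*(t + 3)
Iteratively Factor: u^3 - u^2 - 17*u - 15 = (u + 1)*(u^2 - 2*u - 15) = (u - 5)*(u + 1)*(u + 3)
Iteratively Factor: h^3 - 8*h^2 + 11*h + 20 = (h + 1)*(h^2 - 9*h + 20) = (h - 5)*(h + 1)*(h - 4)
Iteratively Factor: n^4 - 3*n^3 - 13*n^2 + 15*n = (n - 1)*(n^3 - 2*n^2 - 15*n) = (n - 1)*(n + 3)*(n^2 - 5*n) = (n - 5)*(n - 1)*(n + 3)*(n)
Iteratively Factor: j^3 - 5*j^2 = (j - 5)*(j^2) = j*(j - 5)*(j)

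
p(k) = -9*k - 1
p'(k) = -9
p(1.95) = -18.55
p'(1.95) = -9.00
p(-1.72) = 14.48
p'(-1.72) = -9.00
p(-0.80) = 6.20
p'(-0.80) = -9.00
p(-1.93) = 16.37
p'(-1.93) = -9.00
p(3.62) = -33.58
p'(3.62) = -9.00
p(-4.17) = 36.53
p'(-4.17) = -9.00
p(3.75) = -34.75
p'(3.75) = -9.00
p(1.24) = -12.16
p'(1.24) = -9.00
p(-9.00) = 80.00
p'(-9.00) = -9.00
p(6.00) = -55.00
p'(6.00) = -9.00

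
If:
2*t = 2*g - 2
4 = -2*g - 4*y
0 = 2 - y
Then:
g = -6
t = -7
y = 2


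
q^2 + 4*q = q*(q + 4)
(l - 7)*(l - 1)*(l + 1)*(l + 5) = l^4 - 2*l^3 - 36*l^2 + 2*l + 35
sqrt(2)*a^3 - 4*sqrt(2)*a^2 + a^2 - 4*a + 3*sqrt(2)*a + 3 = (a - 3)*(a - 1)*(sqrt(2)*a + 1)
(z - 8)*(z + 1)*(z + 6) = z^3 - z^2 - 50*z - 48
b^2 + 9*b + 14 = (b + 2)*(b + 7)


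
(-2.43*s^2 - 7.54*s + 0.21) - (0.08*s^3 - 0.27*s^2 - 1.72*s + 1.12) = -0.08*s^3 - 2.16*s^2 - 5.82*s - 0.91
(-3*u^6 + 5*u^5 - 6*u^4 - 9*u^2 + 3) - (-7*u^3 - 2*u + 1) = -3*u^6 + 5*u^5 - 6*u^4 + 7*u^3 - 9*u^2 + 2*u + 2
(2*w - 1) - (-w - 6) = 3*w + 5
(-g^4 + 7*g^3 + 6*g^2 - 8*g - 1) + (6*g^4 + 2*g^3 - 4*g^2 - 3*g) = 5*g^4 + 9*g^3 + 2*g^2 - 11*g - 1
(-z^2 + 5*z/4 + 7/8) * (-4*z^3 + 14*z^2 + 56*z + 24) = 4*z^5 - 19*z^4 - 42*z^3 + 233*z^2/4 + 79*z + 21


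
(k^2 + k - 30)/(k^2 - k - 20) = (k + 6)/(k + 4)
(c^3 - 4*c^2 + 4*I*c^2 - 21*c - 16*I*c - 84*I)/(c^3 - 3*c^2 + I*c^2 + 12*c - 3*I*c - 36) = (c^2 - 4*c - 21)/(c^2 - 3*c*(1 + I) + 9*I)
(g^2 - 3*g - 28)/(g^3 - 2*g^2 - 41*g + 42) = (g + 4)/(g^2 + 5*g - 6)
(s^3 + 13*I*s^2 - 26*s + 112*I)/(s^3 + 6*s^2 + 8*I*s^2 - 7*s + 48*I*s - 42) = (s^2 + 6*I*s + 16)/(s^2 + s*(6 + I) + 6*I)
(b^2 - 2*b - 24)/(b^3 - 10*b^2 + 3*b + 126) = (b + 4)/(b^2 - 4*b - 21)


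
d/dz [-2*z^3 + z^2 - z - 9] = -6*z^2 + 2*z - 1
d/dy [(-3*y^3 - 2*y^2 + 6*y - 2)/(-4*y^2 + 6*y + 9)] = (12*y^4 - 36*y^3 - 69*y^2 - 52*y + 66)/(16*y^4 - 48*y^3 - 36*y^2 + 108*y + 81)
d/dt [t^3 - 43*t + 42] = 3*t^2 - 43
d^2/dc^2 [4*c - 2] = 0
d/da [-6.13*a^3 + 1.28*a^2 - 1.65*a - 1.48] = -18.39*a^2 + 2.56*a - 1.65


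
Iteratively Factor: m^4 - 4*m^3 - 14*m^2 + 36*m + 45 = (m - 3)*(m^3 - m^2 - 17*m - 15) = (m - 5)*(m - 3)*(m^2 + 4*m + 3) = (m - 5)*(m - 3)*(m + 1)*(m + 3)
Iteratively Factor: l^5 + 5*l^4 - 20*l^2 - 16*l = (l)*(l^4 + 5*l^3 - 20*l - 16) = l*(l - 2)*(l^3 + 7*l^2 + 14*l + 8) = l*(l - 2)*(l + 2)*(l^2 + 5*l + 4) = l*(l - 2)*(l + 1)*(l + 2)*(l + 4)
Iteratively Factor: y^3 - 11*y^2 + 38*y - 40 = (y - 4)*(y^2 - 7*y + 10) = (y - 4)*(y - 2)*(y - 5)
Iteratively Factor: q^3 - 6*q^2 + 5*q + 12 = (q - 4)*(q^2 - 2*q - 3) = (q - 4)*(q + 1)*(q - 3)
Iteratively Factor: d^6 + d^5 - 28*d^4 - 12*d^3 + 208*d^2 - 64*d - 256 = (d + 1)*(d^5 - 28*d^3 + 16*d^2 + 192*d - 256) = (d + 1)*(d + 4)*(d^4 - 4*d^3 - 12*d^2 + 64*d - 64) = (d + 1)*(d + 4)^2*(d^3 - 8*d^2 + 20*d - 16) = (d - 4)*(d + 1)*(d + 4)^2*(d^2 - 4*d + 4) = (d - 4)*(d - 2)*(d + 1)*(d + 4)^2*(d - 2)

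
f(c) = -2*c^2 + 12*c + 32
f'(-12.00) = 60.00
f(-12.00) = -400.00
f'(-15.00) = 72.00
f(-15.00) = -598.00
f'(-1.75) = 19.00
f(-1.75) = 4.88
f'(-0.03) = 12.12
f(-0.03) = 31.64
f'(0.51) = 9.96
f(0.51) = 37.60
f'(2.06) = 3.76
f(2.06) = 48.23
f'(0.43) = 10.28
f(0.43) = 36.79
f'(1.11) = 7.56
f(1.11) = 42.86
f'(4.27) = -5.08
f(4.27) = 46.77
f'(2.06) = 3.76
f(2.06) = 48.23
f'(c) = 12 - 4*c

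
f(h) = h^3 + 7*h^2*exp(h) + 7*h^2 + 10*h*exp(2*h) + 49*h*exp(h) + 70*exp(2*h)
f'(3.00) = 90834.79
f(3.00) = 44650.84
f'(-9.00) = 117.01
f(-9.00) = -161.98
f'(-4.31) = -5.84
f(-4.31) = 48.88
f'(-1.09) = -1.02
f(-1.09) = -1.46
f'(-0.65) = 35.25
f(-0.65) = 4.91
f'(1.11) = 1991.79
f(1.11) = 947.92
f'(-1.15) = -3.89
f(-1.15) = -1.31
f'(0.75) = 963.76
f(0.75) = 437.83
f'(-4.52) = -2.99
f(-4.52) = 49.82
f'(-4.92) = 3.07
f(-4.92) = 49.83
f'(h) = 7*h^2*exp(h) + 3*h^2 + 20*h*exp(2*h) + 63*h*exp(h) + 14*h + 150*exp(2*h) + 49*exp(h)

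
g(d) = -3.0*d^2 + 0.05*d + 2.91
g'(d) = 0.05 - 6.0*d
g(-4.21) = -50.47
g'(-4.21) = 25.31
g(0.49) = 2.21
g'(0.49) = -2.89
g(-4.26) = -51.75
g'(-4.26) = 25.61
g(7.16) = -150.53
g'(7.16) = -42.91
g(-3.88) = -42.45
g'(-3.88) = 23.33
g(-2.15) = -11.06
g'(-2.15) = 12.95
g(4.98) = -71.24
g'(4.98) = -29.83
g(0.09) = 2.89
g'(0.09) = -0.49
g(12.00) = -428.49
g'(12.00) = -71.95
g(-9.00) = -240.54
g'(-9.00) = 54.05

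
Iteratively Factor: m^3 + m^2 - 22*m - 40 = (m + 2)*(m^2 - m - 20) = (m - 5)*(m + 2)*(m + 4)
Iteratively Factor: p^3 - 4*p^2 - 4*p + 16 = (p - 4)*(p^2 - 4) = (p - 4)*(p - 2)*(p + 2)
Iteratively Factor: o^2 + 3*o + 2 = (o + 2)*(o + 1)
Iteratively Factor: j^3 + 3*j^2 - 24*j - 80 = (j - 5)*(j^2 + 8*j + 16) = (j - 5)*(j + 4)*(j + 4)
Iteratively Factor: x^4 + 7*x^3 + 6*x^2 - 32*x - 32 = (x + 1)*(x^3 + 6*x^2 - 32) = (x - 2)*(x + 1)*(x^2 + 8*x + 16) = (x - 2)*(x + 1)*(x + 4)*(x + 4)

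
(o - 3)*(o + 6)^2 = o^3 + 9*o^2 - 108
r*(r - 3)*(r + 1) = r^3 - 2*r^2 - 3*r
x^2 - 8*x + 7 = (x - 7)*(x - 1)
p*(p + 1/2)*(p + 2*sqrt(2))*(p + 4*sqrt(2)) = p^4 + p^3/2 + 6*sqrt(2)*p^3 + 3*sqrt(2)*p^2 + 16*p^2 + 8*p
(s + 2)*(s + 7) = s^2 + 9*s + 14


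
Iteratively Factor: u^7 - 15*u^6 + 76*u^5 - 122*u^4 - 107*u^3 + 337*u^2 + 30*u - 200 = (u - 5)*(u^6 - 10*u^5 + 26*u^4 + 8*u^3 - 67*u^2 + 2*u + 40) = (u - 5)^2*(u^5 - 5*u^4 + u^3 + 13*u^2 - 2*u - 8) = (u - 5)^2*(u - 4)*(u^4 - u^3 - 3*u^2 + u + 2) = (u - 5)^2*(u - 4)*(u - 2)*(u^3 + u^2 - u - 1) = (u - 5)^2*(u - 4)*(u - 2)*(u + 1)*(u^2 - 1) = (u - 5)^2*(u - 4)*(u - 2)*(u - 1)*(u + 1)*(u + 1)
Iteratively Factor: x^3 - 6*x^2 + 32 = (x - 4)*(x^2 - 2*x - 8) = (x - 4)^2*(x + 2)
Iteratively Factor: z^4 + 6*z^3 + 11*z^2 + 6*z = (z)*(z^3 + 6*z^2 + 11*z + 6) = z*(z + 3)*(z^2 + 3*z + 2) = z*(z + 2)*(z + 3)*(z + 1)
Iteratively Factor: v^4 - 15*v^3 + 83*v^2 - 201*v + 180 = (v - 4)*(v^3 - 11*v^2 + 39*v - 45) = (v - 4)*(v - 3)*(v^2 - 8*v + 15) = (v - 4)*(v - 3)^2*(v - 5)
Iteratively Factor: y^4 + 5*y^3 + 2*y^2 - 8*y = (y - 1)*(y^3 + 6*y^2 + 8*y) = y*(y - 1)*(y^2 + 6*y + 8) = y*(y - 1)*(y + 2)*(y + 4)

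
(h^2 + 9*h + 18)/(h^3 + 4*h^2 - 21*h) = (h^2 + 9*h + 18)/(h*(h^2 + 4*h - 21))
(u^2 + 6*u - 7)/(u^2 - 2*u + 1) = (u + 7)/(u - 1)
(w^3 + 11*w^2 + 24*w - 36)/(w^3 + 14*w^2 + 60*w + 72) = (w - 1)/(w + 2)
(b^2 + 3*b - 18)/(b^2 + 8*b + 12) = (b - 3)/(b + 2)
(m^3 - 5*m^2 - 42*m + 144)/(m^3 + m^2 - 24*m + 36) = (m - 8)/(m - 2)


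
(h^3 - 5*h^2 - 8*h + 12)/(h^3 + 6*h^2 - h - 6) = (h^2 - 4*h - 12)/(h^2 + 7*h + 6)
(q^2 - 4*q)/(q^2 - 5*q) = (q - 4)/(q - 5)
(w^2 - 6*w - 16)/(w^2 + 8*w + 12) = (w - 8)/(w + 6)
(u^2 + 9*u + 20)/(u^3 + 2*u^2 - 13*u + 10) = (u + 4)/(u^2 - 3*u + 2)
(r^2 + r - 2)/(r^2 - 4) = (r - 1)/(r - 2)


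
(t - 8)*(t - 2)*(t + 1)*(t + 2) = t^4 - 7*t^3 - 12*t^2 + 28*t + 32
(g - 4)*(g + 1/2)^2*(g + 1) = g^4 - 2*g^3 - 27*g^2/4 - 19*g/4 - 1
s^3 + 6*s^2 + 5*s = s*(s + 1)*(s + 5)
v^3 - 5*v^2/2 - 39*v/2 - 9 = (v - 6)*(v + 1/2)*(v + 3)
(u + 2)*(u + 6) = u^2 + 8*u + 12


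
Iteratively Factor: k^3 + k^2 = (k + 1)*(k^2) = k*(k + 1)*(k)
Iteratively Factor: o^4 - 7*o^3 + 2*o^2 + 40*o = (o - 5)*(o^3 - 2*o^2 - 8*o) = (o - 5)*(o + 2)*(o^2 - 4*o) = (o - 5)*(o - 4)*(o + 2)*(o)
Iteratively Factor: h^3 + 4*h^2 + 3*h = (h)*(h^2 + 4*h + 3) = h*(h + 3)*(h + 1)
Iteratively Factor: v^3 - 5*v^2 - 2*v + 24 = (v - 4)*(v^2 - v - 6) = (v - 4)*(v + 2)*(v - 3)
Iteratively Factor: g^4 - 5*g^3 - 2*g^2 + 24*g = (g - 4)*(g^3 - g^2 - 6*g) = (g - 4)*(g - 3)*(g^2 + 2*g) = g*(g - 4)*(g - 3)*(g + 2)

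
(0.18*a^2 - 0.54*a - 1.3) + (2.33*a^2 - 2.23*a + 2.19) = 2.51*a^2 - 2.77*a + 0.89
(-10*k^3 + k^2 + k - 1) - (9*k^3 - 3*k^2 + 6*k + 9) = -19*k^3 + 4*k^2 - 5*k - 10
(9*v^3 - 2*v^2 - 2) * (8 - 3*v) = -27*v^4 + 78*v^3 - 16*v^2 + 6*v - 16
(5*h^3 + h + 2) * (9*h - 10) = 45*h^4 - 50*h^3 + 9*h^2 + 8*h - 20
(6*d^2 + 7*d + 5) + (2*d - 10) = 6*d^2 + 9*d - 5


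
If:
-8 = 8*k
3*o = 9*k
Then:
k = -1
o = -3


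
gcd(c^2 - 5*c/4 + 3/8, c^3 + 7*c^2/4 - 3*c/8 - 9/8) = c - 3/4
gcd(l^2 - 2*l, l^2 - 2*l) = l^2 - 2*l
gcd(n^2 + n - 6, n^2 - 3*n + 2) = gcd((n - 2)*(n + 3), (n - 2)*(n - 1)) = n - 2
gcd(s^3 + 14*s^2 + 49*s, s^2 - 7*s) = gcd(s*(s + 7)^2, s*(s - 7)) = s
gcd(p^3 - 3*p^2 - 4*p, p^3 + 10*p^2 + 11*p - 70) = 1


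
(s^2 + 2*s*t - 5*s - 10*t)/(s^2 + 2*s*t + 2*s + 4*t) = (s - 5)/(s + 2)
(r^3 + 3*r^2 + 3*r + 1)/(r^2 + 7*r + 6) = (r^2 + 2*r + 1)/(r + 6)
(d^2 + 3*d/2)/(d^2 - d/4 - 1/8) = 4*d*(2*d + 3)/(8*d^2 - 2*d - 1)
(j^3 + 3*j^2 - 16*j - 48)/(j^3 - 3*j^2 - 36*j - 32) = (j^2 - j - 12)/(j^2 - 7*j - 8)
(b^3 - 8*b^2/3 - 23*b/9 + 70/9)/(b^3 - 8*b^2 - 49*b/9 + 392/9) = (3*b^2 - b - 10)/(3*b^2 - 17*b - 56)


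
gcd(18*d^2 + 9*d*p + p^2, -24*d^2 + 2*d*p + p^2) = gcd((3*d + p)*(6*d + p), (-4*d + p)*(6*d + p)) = 6*d + p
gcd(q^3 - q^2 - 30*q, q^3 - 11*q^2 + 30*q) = q^2 - 6*q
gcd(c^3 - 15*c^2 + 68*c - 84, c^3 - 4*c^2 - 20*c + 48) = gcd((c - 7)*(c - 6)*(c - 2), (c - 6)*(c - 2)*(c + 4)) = c^2 - 8*c + 12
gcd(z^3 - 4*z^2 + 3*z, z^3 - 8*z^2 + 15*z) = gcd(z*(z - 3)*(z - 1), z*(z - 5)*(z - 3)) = z^2 - 3*z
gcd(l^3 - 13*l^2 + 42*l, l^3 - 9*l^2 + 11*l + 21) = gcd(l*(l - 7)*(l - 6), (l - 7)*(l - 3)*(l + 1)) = l - 7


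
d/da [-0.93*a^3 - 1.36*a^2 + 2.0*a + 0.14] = -2.79*a^2 - 2.72*a + 2.0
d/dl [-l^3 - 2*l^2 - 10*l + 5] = -3*l^2 - 4*l - 10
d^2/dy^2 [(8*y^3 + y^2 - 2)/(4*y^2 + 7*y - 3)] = 2*(460*y^3 - 564*y^2 + 48*y - 113)/(64*y^6 + 336*y^5 + 444*y^4 - 161*y^3 - 333*y^2 + 189*y - 27)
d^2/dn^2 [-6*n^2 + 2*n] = -12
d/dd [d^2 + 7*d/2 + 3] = 2*d + 7/2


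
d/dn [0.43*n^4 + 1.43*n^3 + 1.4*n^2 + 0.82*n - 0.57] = 1.72*n^3 + 4.29*n^2 + 2.8*n + 0.82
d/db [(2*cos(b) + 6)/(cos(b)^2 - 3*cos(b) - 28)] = 2*(cos(b)^2 + 6*cos(b) + 19)*sin(b)/(sin(b)^2 + 3*cos(b) + 27)^2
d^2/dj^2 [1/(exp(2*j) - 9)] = 4*(exp(2*j) + 9)*exp(2*j)/(exp(2*j) - 9)^3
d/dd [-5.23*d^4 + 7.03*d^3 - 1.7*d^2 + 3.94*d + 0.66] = -20.92*d^3 + 21.09*d^2 - 3.4*d + 3.94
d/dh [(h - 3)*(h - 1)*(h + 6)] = 3*h^2 + 4*h - 21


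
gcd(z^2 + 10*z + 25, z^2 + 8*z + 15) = z + 5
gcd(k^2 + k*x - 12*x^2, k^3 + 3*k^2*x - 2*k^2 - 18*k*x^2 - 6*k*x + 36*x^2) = -k + 3*x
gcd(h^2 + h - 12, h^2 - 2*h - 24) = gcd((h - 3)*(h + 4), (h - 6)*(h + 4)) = h + 4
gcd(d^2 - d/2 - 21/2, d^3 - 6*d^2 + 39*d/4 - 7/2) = d - 7/2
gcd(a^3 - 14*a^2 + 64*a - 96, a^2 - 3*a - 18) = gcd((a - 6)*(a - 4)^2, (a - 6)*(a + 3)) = a - 6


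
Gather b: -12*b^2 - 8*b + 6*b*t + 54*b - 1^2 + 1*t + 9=-12*b^2 + b*(6*t + 46) + t + 8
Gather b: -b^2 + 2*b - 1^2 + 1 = -b^2 + 2*b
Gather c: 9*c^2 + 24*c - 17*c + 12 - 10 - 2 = 9*c^2 + 7*c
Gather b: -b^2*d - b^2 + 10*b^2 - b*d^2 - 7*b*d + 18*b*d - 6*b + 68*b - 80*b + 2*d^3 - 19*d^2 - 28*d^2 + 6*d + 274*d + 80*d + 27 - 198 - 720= b^2*(9 - d) + b*(-d^2 + 11*d - 18) + 2*d^3 - 47*d^2 + 360*d - 891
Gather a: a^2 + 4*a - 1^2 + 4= a^2 + 4*a + 3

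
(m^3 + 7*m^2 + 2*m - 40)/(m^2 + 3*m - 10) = m + 4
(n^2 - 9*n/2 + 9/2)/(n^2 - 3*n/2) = (n - 3)/n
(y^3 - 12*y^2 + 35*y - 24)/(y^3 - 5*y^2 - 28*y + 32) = (y - 3)/(y + 4)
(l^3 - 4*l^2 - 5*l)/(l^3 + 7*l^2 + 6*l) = (l - 5)/(l + 6)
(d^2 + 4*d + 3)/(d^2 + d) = (d + 3)/d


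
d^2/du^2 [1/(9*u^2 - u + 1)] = 2*(-81*u^2 + 9*u + (18*u - 1)^2 - 9)/(9*u^2 - u + 1)^3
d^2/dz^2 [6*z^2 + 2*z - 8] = 12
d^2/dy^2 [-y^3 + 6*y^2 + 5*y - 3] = 12 - 6*y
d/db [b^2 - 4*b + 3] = 2*b - 4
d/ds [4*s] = 4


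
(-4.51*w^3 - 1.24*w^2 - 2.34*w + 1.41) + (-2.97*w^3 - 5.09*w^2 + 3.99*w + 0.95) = -7.48*w^3 - 6.33*w^2 + 1.65*w + 2.36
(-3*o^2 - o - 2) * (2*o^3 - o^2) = -6*o^5 + o^4 - 3*o^3 + 2*o^2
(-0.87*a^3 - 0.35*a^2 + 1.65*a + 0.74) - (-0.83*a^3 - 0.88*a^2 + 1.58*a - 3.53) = -0.04*a^3 + 0.53*a^2 + 0.0699999999999998*a + 4.27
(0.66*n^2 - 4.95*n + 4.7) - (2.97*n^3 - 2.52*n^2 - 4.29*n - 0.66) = -2.97*n^3 + 3.18*n^2 - 0.66*n + 5.36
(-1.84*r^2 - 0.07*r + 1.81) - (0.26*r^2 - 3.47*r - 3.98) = -2.1*r^2 + 3.4*r + 5.79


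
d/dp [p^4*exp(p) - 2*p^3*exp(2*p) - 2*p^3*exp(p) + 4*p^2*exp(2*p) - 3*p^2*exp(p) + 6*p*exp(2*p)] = (p^4 - 4*p^3*exp(p) + 2*p^3 + 2*p^2*exp(p) - 9*p^2 + 20*p*exp(p) - 6*p + 6*exp(p))*exp(p)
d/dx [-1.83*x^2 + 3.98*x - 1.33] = 3.98 - 3.66*x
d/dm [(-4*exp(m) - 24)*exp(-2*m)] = 4*(exp(m) + 12)*exp(-2*m)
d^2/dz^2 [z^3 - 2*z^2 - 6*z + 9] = 6*z - 4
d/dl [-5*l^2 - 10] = -10*l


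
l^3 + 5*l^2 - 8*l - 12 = (l - 2)*(l + 1)*(l + 6)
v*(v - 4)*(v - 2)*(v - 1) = v^4 - 7*v^3 + 14*v^2 - 8*v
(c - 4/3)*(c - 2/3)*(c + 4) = c^3 + 2*c^2 - 64*c/9 + 32/9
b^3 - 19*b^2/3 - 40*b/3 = b*(b - 8)*(b + 5/3)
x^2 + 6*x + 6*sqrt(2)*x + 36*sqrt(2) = (x + 6)*(x + 6*sqrt(2))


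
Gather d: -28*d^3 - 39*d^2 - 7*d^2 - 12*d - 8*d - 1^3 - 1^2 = -28*d^3 - 46*d^2 - 20*d - 2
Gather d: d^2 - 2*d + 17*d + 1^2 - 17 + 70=d^2 + 15*d + 54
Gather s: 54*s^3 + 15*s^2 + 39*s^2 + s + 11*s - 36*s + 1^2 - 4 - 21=54*s^3 + 54*s^2 - 24*s - 24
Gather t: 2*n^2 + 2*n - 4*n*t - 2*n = 2*n^2 - 4*n*t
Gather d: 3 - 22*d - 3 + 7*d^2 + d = 7*d^2 - 21*d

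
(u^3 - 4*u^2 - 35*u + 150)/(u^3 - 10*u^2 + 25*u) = (u + 6)/u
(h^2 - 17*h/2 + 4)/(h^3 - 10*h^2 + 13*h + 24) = (h - 1/2)/(h^2 - 2*h - 3)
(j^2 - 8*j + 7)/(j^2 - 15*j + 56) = (j - 1)/(j - 8)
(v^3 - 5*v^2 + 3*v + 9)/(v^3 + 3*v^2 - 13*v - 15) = (v - 3)/(v + 5)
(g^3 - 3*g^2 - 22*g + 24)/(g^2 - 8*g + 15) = (g^3 - 3*g^2 - 22*g + 24)/(g^2 - 8*g + 15)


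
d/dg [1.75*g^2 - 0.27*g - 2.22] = 3.5*g - 0.27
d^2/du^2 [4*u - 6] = 0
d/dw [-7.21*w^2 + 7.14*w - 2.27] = 7.14 - 14.42*w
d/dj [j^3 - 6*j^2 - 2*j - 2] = 3*j^2 - 12*j - 2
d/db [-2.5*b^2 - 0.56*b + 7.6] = -5.0*b - 0.56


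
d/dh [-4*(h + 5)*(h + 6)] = -8*h - 44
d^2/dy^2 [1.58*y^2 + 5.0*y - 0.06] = 3.16000000000000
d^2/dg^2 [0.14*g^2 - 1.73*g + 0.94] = 0.280000000000000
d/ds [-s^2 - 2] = -2*s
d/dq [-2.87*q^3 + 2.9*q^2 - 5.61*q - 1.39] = -8.61*q^2 + 5.8*q - 5.61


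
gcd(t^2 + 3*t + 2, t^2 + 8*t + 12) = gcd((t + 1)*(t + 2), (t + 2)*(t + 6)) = t + 2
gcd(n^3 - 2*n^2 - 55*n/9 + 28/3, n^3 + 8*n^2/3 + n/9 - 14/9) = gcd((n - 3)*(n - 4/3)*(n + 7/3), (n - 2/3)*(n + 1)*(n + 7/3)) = n + 7/3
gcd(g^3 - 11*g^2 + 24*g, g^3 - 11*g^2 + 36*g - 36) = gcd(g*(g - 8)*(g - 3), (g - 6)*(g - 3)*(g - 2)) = g - 3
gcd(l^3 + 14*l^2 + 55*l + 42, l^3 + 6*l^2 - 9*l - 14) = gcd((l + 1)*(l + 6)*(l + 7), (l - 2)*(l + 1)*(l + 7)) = l^2 + 8*l + 7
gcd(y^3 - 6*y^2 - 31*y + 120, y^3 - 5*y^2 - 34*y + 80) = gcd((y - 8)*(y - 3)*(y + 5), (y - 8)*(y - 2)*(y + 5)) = y^2 - 3*y - 40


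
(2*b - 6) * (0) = 0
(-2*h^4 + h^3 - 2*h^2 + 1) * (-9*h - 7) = 18*h^5 + 5*h^4 + 11*h^3 + 14*h^2 - 9*h - 7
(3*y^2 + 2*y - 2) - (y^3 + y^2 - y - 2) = -y^3 + 2*y^2 + 3*y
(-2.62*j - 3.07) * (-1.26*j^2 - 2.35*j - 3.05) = 3.3012*j^3 + 10.0252*j^2 + 15.2055*j + 9.3635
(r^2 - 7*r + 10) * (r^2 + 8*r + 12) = r^4 + r^3 - 34*r^2 - 4*r + 120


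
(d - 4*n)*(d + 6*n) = d^2 + 2*d*n - 24*n^2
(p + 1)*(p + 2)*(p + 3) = p^3 + 6*p^2 + 11*p + 6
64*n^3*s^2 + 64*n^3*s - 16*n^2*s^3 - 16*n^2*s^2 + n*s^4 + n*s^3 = s*(-8*n + s)^2*(n*s + n)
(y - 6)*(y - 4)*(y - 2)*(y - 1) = y^4 - 13*y^3 + 56*y^2 - 92*y + 48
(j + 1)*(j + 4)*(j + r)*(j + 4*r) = j^4 + 5*j^3*r + 5*j^3 + 4*j^2*r^2 + 25*j^2*r + 4*j^2 + 20*j*r^2 + 20*j*r + 16*r^2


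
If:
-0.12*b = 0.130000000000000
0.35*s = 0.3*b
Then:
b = -1.08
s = -0.93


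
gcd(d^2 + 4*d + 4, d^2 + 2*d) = d + 2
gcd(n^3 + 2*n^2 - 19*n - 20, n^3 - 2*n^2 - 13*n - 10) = n + 1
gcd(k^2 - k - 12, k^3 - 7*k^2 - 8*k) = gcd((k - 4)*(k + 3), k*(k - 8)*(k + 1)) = 1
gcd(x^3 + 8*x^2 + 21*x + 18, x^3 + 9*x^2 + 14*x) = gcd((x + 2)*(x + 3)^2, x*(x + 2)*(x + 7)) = x + 2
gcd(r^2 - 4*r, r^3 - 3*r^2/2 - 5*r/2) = r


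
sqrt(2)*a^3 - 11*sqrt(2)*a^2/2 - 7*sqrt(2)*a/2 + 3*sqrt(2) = (a - 6)*(a - 1/2)*(sqrt(2)*a + sqrt(2))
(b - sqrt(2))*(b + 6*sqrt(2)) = b^2 + 5*sqrt(2)*b - 12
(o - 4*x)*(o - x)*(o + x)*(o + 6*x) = o^4 + 2*o^3*x - 25*o^2*x^2 - 2*o*x^3 + 24*x^4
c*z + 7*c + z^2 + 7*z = (c + z)*(z + 7)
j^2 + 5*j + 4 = (j + 1)*(j + 4)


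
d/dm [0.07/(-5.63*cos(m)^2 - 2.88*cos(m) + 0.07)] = -(0.7882*cos(m) + 0.2016)*sin(m)/(5.63*cos(m)^2 + 2.88*cos(m) - 0.07)^2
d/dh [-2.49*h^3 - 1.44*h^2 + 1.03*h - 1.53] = -7.47*h^2 - 2.88*h + 1.03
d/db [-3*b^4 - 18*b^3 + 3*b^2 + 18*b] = -12*b^3 - 54*b^2 + 6*b + 18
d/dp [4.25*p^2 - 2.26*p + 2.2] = 8.5*p - 2.26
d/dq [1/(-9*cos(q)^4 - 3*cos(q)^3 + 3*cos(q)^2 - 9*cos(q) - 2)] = 3*(-12*cos(q)^3 - 3*cos(q)^2 + 2*cos(q) - 3)*sin(q)/(9*cos(q)^4 + 3*cos(q)^3 - 3*cos(q)^2 + 9*cos(q) + 2)^2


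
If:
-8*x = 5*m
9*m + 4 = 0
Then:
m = -4/9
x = 5/18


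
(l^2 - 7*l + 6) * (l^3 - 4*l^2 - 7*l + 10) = l^5 - 11*l^4 + 27*l^3 + 35*l^2 - 112*l + 60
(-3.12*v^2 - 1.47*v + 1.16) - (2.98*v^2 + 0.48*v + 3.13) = -6.1*v^2 - 1.95*v - 1.97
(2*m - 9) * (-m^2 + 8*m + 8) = -2*m^3 + 25*m^2 - 56*m - 72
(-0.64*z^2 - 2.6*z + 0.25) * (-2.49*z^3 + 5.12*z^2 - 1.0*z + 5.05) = 1.5936*z^5 + 3.1972*z^4 - 13.2945*z^3 + 0.648*z^2 - 13.38*z + 1.2625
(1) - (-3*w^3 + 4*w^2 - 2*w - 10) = 3*w^3 - 4*w^2 + 2*w + 11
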